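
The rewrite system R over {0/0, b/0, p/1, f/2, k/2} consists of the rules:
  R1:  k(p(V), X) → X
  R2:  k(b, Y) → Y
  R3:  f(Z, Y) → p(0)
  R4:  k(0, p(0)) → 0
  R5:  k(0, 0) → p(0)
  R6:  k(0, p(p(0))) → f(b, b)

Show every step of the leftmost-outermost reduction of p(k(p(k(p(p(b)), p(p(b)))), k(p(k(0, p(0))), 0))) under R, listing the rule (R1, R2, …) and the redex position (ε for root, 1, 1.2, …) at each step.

p(0)

1. p(k(p(k(p(p(b)), p(p(b)))), k(p(k(0, p(0))), 0)))  →  p(k(p(k(0, p(0))), 0))   [R1 at 1]
2. p(k(p(k(0, p(0))), 0))  →  p(0)   [R1 at 1]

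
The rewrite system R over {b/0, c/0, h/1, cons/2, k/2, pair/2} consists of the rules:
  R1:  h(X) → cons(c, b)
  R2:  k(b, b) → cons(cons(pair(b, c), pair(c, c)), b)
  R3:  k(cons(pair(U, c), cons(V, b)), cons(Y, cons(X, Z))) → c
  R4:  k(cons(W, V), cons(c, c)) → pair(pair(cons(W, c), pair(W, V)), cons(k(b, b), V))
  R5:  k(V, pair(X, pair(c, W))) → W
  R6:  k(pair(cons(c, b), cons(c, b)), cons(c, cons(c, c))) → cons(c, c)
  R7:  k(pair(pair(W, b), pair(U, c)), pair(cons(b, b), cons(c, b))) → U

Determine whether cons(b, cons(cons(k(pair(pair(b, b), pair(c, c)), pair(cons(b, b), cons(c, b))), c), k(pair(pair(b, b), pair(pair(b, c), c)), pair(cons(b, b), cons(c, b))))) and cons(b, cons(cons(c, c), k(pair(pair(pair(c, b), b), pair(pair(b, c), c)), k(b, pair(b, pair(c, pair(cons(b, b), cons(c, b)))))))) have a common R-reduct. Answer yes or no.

yes — NF(t₁) = cons(b, cons(cons(c, c), pair(b, c))), NF(t₂) = cons(b, cons(cons(c, c), pair(b, c)))

Reduce t₁ = cons(b, cons(cons(k(pair(pair(b, b), pair(c, c)), pair(cons(b, b), cons(c, b))), c), k(pair(pair(b, b), pair(pair(b, c), c)), pair(cons(b, b), cons(c, b))))):
1. cons(b, cons(cons(k(pair(pair(b, b), pair(c, c)), pair(cons(b, b), cons(c, b))), c), k(pair(pair(b, b), pair(pair(b, c), c)), pair(cons(b, b), cons(c, b)))))  →  cons(b, cons(cons(c, c), k(pair(pair(b, b), pair(pair(b, c), c)), pair(cons(b, b), cons(c, b)))))   [R7 at 2.1.1]
2. cons(b, cons(cons(c, c), k(pair(pair(b, b), pair(pair(b, c), c)), pair(cons(b, b), cons(c, b)))))  →  cons(b, cons(cons(c, c), pair(b, c)))   [R7 at 2.2]

Reduce t₂ = cons(b, cons(cons(c, c), k(pair(pair(pair(c, b), b), pair(pair(b, c), c)), k(b, pair(b, pair(c, pair(cons(b, b), cons(c, b)))))))):
1. cons(b, cons(cons(c, c), k(pair(pair(pair(c, b), b), pair(pair(b, c), c)), k(b, pair(b, pair(c, pair(cons(b, b), cons(c, b))))))))  →  cons(b, cons(cons(c, c), k(pair(pair(pair(c, b), b), pair(pair(b, c), c)), pair(cons(b, b), cons(c, b)))))   [R5 at 2.2.2]
2. cons(b, cons(cons(c, c), k(pair(pair(pair(c, b), b), pair(pair(b, c), c)), pair(cons(b, b), cons(c, b)))))  →  cons(b, cons(cons(c, c), pair(b, c)))   [R7 at 2.2]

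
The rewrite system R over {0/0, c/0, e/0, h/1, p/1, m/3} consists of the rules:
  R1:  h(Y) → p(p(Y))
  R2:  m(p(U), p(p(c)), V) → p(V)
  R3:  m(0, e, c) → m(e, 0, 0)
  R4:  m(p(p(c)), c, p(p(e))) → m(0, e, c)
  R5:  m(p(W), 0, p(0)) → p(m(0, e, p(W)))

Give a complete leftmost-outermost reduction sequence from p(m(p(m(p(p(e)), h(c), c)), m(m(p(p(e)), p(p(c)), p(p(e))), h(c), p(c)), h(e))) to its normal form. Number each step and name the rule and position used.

1. p(m(p(m(p(p(e)), h(c), c)), m(m(p(p(e)), p(p(c)), p(p(e))), h(c), p(c)), h(e)))  →  p(m(p(m(p(p(e)), p(p(c)), c)), m(m(p(p(e)), p(p(c)), p(p(e))), h(c), p(c)), h(e)))   [R1 at 1.1.1.2]
2. p(m(p(m(p(p(e)), p(p(c)), c)), m(m(p(p(e)), p(p(c)), p(p(e))), h(c), p(c)), h(e)))  →  p(m(p(p(c)), m(m(p(p(e)), p(p(c)), p(p(e))), h(c), p(c)), h(e)))   [R2 at 1.1.1]
3. p(m(p(p(c)), m(m(p(p(e)), p(p(c)), p(p(e))), h(c), p(c)), h(e)))  →  p(m(p(p(c)), m(p(p(p(e))), h(c), p(c)), h(e)))   [R2 at 1.2.1]
4. p(m(p(p(c)), m(p(p(p(e))), h(c), p(c)), h(e)))  →  p(m(p(p(c)), m(p(p(p(e))), p(p(c)), p(c)), h(e)))   [R1 at 1.2.2]
5. p(m(p(p(c)), m(p(p(p(e))), p(p(c)), p(c)), h(e)))  →  p(m(p(p(c)), p(p(c)), h(e)))   [R2 at 1.2]
6. p(m(p(p(c)), p(p(c)), h(e)))  →  p(p(h(e)))   [R2 at 1]
7. p(p(h(e)))  →  p(p(p(p(e))))   [R1 at 1.1]

p(p(p(p(e))))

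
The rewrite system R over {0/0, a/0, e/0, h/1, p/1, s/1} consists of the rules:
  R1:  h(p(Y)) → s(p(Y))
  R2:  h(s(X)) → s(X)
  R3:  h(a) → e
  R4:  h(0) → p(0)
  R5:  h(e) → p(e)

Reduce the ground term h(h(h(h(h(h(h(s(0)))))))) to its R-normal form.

1. h(h(h(h(h(h(h(s(0))))))))  →  h(h(h(h(h(h(s(0)))))))   [R2 at 1.1.1.1.1.1]
2. h(h(h(h(h(h(s(0)))))))  →  h(h(h(h(h(s(0))))))   [R2 at 1.1.1.1.1]
3. h(h(h(h(h(s(0))))))  →  h(h(h(h(s(0)))))   [R2 at 1.1.1.1]
4. h(h(h(h(s(0)))))  →  h(h(h(s(0))))   [R2 at 1.1.1]
5. h(h(h(s(0))))  →  h(h(s(0)))   [R2 at 1.1]
6. h(h(s(0)))  →  h(s(0))   [R2 at 1]
7. h(s(0))  →  s(0)   [R2 at ε]

s(0)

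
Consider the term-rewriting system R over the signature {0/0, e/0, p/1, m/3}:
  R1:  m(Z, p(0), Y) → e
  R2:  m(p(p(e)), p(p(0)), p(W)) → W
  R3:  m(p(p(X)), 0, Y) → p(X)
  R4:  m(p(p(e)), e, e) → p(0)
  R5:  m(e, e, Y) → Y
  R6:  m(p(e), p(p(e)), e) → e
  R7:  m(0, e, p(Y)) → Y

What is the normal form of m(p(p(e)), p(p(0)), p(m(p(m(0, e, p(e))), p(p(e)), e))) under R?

1. m(p(p(e)), p(p(0)), p(m(p(m(0, e, p(e))), p(p(e)), e)))  →  m(p(m(0, e, p(e))), p(p(e)), e)   [R2 at ε]
2. m(p(m(0, e, p(e))), p(p(e)), e)  →  m(p(e), p(p(e)), e)   [R7 at 1.1]
3. m(p(e), p(p(e)), e)  →  e   [R6 at ε]

e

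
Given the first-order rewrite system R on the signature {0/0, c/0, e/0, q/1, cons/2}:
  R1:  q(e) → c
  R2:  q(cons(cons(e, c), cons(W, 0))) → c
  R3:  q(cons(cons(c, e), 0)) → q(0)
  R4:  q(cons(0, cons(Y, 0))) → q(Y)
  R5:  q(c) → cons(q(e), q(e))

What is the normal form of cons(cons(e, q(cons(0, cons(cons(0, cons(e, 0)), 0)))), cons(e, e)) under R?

cons(cons(e, c), cons(e, e))

1. cons(cons(e, q(cons(0, cons(cons(0, cons(e, 0)), 0)))), cons(e, e))  →  cons(cons(e, q(cons(0, cons(e, 0)))), cons(e, e))   [R4 at 1.2]
2. cons(cons(e, q(cons(0, cons(e, 0)))), cons(e, e))  →  cons(cons(e, q(e)), cons(e, e))   [R4 at 1.2]
3. cons(cons(e, q(e)), cons(e, e))  →  cons(cons(e, c), cons(e, e))   [R1 at 1.2]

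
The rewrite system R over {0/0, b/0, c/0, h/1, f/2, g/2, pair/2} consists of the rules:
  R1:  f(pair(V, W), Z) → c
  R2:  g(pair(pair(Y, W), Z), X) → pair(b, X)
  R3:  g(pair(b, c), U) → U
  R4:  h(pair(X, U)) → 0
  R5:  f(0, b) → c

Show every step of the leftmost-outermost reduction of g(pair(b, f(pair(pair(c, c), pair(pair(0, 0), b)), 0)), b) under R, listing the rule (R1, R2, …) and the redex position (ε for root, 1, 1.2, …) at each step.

b

1. g(pair(b, f(pair(pair(c, c), pair(pair(0, 0), b)), 0)), b)  →  g(pair(b, c), b)   [R1 at 1.2]
2. g(pair(b, c), b)  →  b   [R3 at ε]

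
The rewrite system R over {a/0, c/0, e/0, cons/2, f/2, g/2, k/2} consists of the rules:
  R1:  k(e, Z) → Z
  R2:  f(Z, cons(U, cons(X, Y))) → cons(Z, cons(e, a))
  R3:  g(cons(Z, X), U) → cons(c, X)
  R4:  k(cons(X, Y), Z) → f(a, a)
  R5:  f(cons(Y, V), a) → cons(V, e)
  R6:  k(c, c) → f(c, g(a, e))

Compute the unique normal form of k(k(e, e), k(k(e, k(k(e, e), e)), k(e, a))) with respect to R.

1. k(k(e, e), k(k(e, k(k(e, e), e)), k(e, a)))  →  k(e, k(k(e, k(k(e, e), e)), k(e, a)))   [R1 at 1]
2. k(e, k(k(e, k(k(e, e), e)), k(e, a)))  →  k(k(e, k(k(e, e), e)), k(e, a))   [R1 at ε]
3. k(k(e, k(k(e, e), e)), k(e, a))  →  k(k(k(e, e), e), k(e, a))   [R1 at 1]
4. k(k(k(e, e), e), k(e, a))  →  k(k(e, e), k(e, a))   [R1 at 1.1]
5. k(k(e, e), k(e, a))  →  k(e, k(e, a))   [R1 at 1]
6. k(e, k(e, a))  →  k(e, a)   [R1 at ε]
7. k(e, a)  →  a   [R1 at ε]

a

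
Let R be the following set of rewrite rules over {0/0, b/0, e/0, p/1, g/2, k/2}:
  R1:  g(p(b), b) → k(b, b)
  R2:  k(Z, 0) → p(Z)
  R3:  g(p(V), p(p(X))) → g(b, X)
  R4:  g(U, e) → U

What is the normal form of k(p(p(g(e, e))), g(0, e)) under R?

p(p(p(e)))

1. k(p(p(g(e, e))), g(0, e))  →  k(p(p(e)), g(0, e))   [R4 at 1.1.1]
2. k(p(p(e)), g(0, e))  →  k(p(p(e)), 0)   [R4 at 2]
3. k(p(p(e)), 0)  →  p(p(p(e)))   [R2 at ε]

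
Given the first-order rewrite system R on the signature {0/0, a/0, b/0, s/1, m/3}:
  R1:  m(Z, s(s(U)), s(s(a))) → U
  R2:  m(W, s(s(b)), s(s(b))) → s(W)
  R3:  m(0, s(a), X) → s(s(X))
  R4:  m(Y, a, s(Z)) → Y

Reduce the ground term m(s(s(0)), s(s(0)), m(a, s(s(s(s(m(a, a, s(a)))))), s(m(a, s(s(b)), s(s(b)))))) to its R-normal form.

1. m(s(s(0)), s(s(0)), m(a, s(s(s(s(m(a, a, s(a)))))), s(m(a, s(s(b)), s(s(b))))))  →  m(s(s(0)), s(s(0)), m(a, s(s(s(s(a)))), s(m(a, s(s(b)), s(s(b))))))   [R4 at 3.2.1.1.1.1]
2. m(s(s(0)), s(s(0)), m(a, s(s(s(s(a)))), s(m(a, s(s(b)), s(s(b))))))  →  m(s(s(0)), s(s(0)), m(a, s(s(s(s(a)))), s(s(a))))   [R2 at 3.3.1]
3. m(s(s(0)), s(s(0)), m(a, s(s(s(s(a)))), s(s(a))))  →  m(s(s(0)), s(s(0)), s(s(a)))   [R1 at 3]
4. m(s(s(0)), s(s(0)), s(s(a)))  →  0   [R1 at ε]

0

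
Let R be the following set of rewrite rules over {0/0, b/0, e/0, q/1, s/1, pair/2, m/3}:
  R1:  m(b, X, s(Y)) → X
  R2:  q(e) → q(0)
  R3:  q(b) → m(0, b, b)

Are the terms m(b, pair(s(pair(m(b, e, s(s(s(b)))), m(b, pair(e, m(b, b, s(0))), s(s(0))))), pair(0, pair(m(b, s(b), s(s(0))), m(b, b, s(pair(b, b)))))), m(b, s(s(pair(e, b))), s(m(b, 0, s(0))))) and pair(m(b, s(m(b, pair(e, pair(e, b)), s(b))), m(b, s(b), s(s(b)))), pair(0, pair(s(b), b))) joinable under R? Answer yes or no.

Reduce t₁ = m(b, pair(s(pair(m(b, e, s(s(s(b)))), m(b, pair(e, m(b, b, s(0))), s(s(0))))), pair(0, pair(m(b, s(b), s(s(0))), m(b, b, s(pair(b, b)))))), m(b, s(s(pair(e, b))), s(m(b, 0, s(0))))):
1. m(b, pair(s(pair(m(b, e, s(s(s(b)))), m(b, pair(e, m(b, b, s(0))), s(s(0))))), pair(0, pair(m(b, s(b), s(s(0))), m(b, b, s(pair(b, b)))))), m(b, s(s(pair(e, b))), s(m(b, 0, s(0)))))  →  m(b, pair(s(pair(e, m(b, pair(e, m(b, b, s(0))), s(s(0))))), pair(0, pair(m(b, s(b), s(s(0))), m(b, b, s(pair(b, b)))))), m(b, s(s(pair(e, b))), s(m(b, 0, s(0)))))   [R1 at 2.1.1.1]
2. m(b, pair(s(pair(e, m(b, pair(e, m(b, b, s(0))), s(s(0))))), pair(0, pair(m(b, s(b), s(s(0))), m(b, b, s(pair(b, b)))))), m(b, s(s(pair(e, b))), s(m(b, 0, s(0)))))  →  m(b, pair(s(pair(e, pair(e, m(b, b, s(0))))), pair(0, pair(m(b, s(b), s(s(0))), m(b, b, s(pair(b, b)))))), m(b, s(s(pair(e, b))), s(m(b, 0, s(0)))))   [R1 at 2.1.1.2]
3. m(b, pair(s(pair(e, pair(e, m(b, b, s(0))))), pair(0, pair(m(b, s(b), s(s(0))), m(b, b, s(pair(b, b)))))), m(b, s(s(pair(e, b))), s(m(b, 0, s(0)))))  →  m(b, pair(s(pair(e, pair(e, b))), pair(0, pair(m(b, s(b), s(s(0))), m(b, b, s(pair(b, b)))))), m(b, s(s(pair(e, b))), s(m(b, 0, s(0)))))   [R1 at 2.1.1.2.2]
4. m(b, pair(s(pair(e, pair(e, b))), pair(0, pair(m(b, s(b), s(s(0))), m(b, b, s(pair(b, b)))))), m(b, s(s(pair(e, b))), s(m(b, 0, s(0)))))  →  m(b, pair(s(pair(e, pair(e, b))), pair(0, pair(s(b), m(b, b, s(pair(b, b)))))), m(b, s(s(pair(e, b))), s(m(b, 0, s(0)))))   [R1 at 2.2.2.1]
5. m(b, pair(s(pair(e, pair(e, b))), pair(0, pair(s(b), m(b, b, s(pair(b, b)))))), m(b, s(s(pair(e, b))), s(m(b, 0, s(0)))))  →  m(b, pair(s(pair(e, pair(e, b))), pair(0, pair(s(b), b))), m(b, s(s(pair(e, b))), s(m(b, 0, s(0)))))   [R1 at 2.2.2.2]
6. m(b, pair(s(pair(e, pair(e, b))), pair(0, pair(s(b), b))), m(b, s(s(pair(e, b))), s(m(b, 0, s(0)))))  →  m(b, pair(s(pair(e, pair(e, b))), pair(0, pair(s(b), b))), s(s(pair(e, b))))   [R1 at 3]
7. m(b, pair(s(pair(e, pair(e, b))), pair(0, pair(s(b), b))), s(s(pair(e, b))))  →  pair(s(pair(e, pair(e, b))), pair(0, pair(s(b), b)))   [R1 at ε]

Reduce t₂ = pair(m(b, s(m(b, pair(e, pair(e, b)), s(b))), m(b, s(b), s(s(b)))), pair(0, pair(s(b), b))):
1. pair(m(b, s(m(b, pair(e, pair(e, b)), s(b))), m(b, s(b), s(s(b)))), pair(0, pair(s(b), b)))  →  pair(m(b, s(pair(e, pair(e, b))), m(b, s(b), s(s(b)))), pair(0, pair(s(b), b)))   [R1 at 1.2.1]
2. pair(m(b, s(pair(e, pair(e, b))), m(b, s(b), s(s(b)))), pair(0, pair(s(b), b)))  →  pair(m(b, s(pair(e, pair(e, b))), s(b)), pair(0, pair(s(b), b)))   [R1 at 1.3]
3. pair(m(b, s(pair(e, pair(e, b))), s(b)), pair(0, pair(s(b), b)))  →  pair(s(pair(e, pair(e, b))), pair(0, pair(s(b), b)))   [R1 at 1]

yes — NF(t₁) = pair(s(pair(e, pair(e, b))), pair(0, pair(s(b), b))), NF(t₂) = pair(s(pair(e, pair(e, b))), pair(0, pair(s(b), b)))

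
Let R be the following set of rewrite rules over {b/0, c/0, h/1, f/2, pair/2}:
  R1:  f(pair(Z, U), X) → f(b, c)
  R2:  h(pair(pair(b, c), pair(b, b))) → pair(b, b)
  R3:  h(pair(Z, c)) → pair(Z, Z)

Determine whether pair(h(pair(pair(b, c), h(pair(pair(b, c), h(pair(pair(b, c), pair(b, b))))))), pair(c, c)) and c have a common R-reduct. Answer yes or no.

Reduce t₁ = pair(h(pair(pair(b, c), h(pair(pair(b, c), h(pair(pair(b, c), pair(b, b))))))), pair(c, c)):
1. pair(h(pair(pair(b, c), h(pair(pair(b, c), h(pair(pair(b, c), pair(b, b))))))), pair(c, c))  →  pair(h(pair(pair(b, c), h(pair(pair(b, c), pair(b, b))))), pair(c, c))   [R2 at 1.1.2.1.2]
2. pair(h(pair(pair(b, c), h(pair(pair(b, c), pair(b, b))))), pair(c, c))  →  pair(h(pair(pair(b, c), pair(b, b))), pair(c, c))   [R2 at 1.1.2]
3. pair(h(pair(pair(b, c), pair(b, b))), pair(c, c))  →  pair(pair(b, b), pair(c, c))   [R2 at 1]

Reduce t₂ = c:

no — NF(t₁) = pair(pair(b, b), pair(c, c)), NF(t₂) = c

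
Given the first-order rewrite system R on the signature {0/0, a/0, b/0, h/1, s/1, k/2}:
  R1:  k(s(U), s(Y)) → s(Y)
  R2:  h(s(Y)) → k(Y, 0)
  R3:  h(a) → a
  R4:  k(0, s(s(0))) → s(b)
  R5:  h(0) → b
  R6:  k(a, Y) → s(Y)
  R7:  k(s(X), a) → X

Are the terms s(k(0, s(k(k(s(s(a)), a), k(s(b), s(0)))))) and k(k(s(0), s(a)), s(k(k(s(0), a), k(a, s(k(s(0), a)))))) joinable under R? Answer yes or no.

Reduce t₁ = s(k(0, s(k(k(s(s(a)), a), k(s(b), s(0)))))):
1. s(k(0, s(k(k(s(s(a)), a), k(s(b), s(0))))))  →  s(k(0, s(k(s(a), k(s(b), s(0))))))   [R7 at 1.2.1.1]
2. s(k(0, s(k(s(a), k(s(b), s(0))))))  →  s(k(0, s(k(s(a), s(0)))))   [R1 at 1.2.1.2]
3. s(k(0, s(k(s(a), s(0)))))  →  s(k(0, s(s(0))))   [R1 at 1.2.1]
4. s(k(0, s(s(0))))  →  s(s(b))   [R4 at 1]

Reduce t₂ = k(k(s(0), s(a)), s(k(k(s(0), a), k(a, s(k(s(0), a)))))):
1. k(k(s(0), s(a)), s(k(k(s(0), a), k(a, s(k(s(0), a))))))  →  k(s(a), s(k(k(s(0), a), k(a, s(k(s(0), a))))))   [R1 at 1]
2. k(s(a), s(k(k(s(0), a), k(a, s(k(s(0), a))))))  →  s(k(k(s(0), a), k(a, s(k(s(0), a)))))   [R1 at ε]
3. s(k(k(s(0), a), k(a, s(k(s(0), a)))))  →  s(k(0, k(a, s(k(s(0), a)))))   [R7 at 1.1]
4. s(k(0, k(a, s(k(s(0), a)))))  →  s(k(0, s(s(k(s(0), a)))))   [R6 at 1.2]
5. s(k(0, s(s(k(s(0), a)))))  →  s(k(0, s(s(0))))   [R7 at 1.2.1.1]
6. s(k(0, s(s(0))))  →  s(s(b))   [R4 at 1]

yes — NF(t₁) = s(s(b)), NF(t₂) = s(s(b))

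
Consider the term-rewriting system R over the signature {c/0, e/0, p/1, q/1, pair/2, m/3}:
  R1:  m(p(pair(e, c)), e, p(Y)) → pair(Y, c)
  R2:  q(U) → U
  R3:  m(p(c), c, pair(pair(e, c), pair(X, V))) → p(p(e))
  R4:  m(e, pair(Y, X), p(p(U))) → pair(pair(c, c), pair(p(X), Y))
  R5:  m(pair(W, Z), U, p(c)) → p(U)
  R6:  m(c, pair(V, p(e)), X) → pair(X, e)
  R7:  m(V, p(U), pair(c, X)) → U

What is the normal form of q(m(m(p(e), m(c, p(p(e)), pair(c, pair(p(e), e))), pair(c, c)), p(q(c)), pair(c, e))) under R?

1. q(m(m(p(e), m(c, p(p(e)), pair(c, pair(p(e), e))), pair(c, c)), p(q(c)), pair(c, e)))  →  m(m(p(e), m(c, p(p(e)), pair(c, pair(p(e), e))), pair(c, c)), p(q(c)), pair(c, e))   [R2 at ε]
2. m(m(p(e), m(c, p(p(e)), pair(c, pair(p(e), e))), pair(c, c)), p(q(c)), pair(c, e))  →  q(c)   [R7 at ε]
3. q(c)  →  c   [R2 at ε]

c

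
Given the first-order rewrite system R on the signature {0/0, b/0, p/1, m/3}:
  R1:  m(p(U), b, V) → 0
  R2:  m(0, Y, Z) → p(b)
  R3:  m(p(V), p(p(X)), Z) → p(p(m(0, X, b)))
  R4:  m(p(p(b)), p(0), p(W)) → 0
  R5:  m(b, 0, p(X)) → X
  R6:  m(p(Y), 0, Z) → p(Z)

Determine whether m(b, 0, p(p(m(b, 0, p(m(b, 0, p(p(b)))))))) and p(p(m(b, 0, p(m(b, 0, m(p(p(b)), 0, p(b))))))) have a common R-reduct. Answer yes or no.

Reduce t₁ = m(b, 0, p(p(m(b, 0, p(m(b, 0, p(p(b)))))))):
1. m(b, 0, p(p(m(b, 0, p(m(b, 0, p(p(b))))))))  →  p(m(b, 0, p(m(b, 0, p(p(b))))))   [R5 at ε]
2. p(m(b, 0, p(m(b, 0, p(p(b))))))  →  p(m(b, 0, p(p(b))))   [R5 at 1]
3. p(m(b, 0, p(p(b))))  →  p(p(b))   [R5 at 1]

Reduce t₂ = p(p(m(b, 0, p(m(b, 0, m(p(p(b)), 0, p(b))))))):
1. p(p(m(b, 0, p(m(b, 0, m(p(p(b)), 0, p(b)))))))  →  p(p(m(b, 0, m(p(p(b)), 0, p(b)))))   [R5 at 1.1]
2. p(p(m(b, 0, m(p(p(b)), 0, p(b)))))  →  p(p(m(b, 0, p(p(b)))))   [R6 at 1.1.3]
3. p(p(m(b, 0, p(p(b)))))  →  p(p(p(b)))   [R5 at 1.1]

no — NF(t₁) = p(p(b)), NF(t₂) = p(p(p(b)))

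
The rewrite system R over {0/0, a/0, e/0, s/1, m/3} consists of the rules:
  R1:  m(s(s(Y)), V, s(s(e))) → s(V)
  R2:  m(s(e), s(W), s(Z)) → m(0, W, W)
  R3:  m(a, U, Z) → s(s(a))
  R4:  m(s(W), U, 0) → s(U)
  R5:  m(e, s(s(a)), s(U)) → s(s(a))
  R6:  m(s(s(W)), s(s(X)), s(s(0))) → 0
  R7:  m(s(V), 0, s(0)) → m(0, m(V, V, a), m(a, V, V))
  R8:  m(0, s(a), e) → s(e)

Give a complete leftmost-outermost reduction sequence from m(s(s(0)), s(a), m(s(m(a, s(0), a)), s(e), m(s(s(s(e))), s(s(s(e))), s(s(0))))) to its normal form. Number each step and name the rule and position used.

s(s(a))

1. m(s(s(0)), s(a), m(s(m(a, s(0), a)), s(e), m(s(s(s(e))), s(s(s(e))), s(s(0)))))  →  m(s(s(0)), s(a), m(s(s(s(a))), s(e), m(s(s(s(e))), s(s(s(e))), s(s(0)))))   [R3 at 3.1.1]
2. m(s(s(0)), s(a), m(s(s(s(a))), s(e), m(s(s(s(e))), s(s(s(e))), s(s(0)))))  →  m(s(s(0)), s(a), m(s(s(s(a))), s(e), 0))   [R6 at 3.3]
3. m(s(s(0)), s(a), m(s(s(s(a))), s(e), 0))  →  m(s(s(0)), s(a), s(s(e)))   [R4 at 3]
4. m(s(s(0)), s(a), s(s(e)))  →  s(s(a))   [R1 at ε]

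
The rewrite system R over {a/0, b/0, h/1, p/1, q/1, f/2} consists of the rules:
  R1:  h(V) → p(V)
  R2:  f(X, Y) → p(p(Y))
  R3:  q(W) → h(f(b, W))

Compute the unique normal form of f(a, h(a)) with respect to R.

1. f(a, h(a))  →  p(p(h(a)))   [R2 at ε]
2. p(p(h(a)))  →  p(p(p(a)))   [R1 at 1.1]

p(p(p(a)))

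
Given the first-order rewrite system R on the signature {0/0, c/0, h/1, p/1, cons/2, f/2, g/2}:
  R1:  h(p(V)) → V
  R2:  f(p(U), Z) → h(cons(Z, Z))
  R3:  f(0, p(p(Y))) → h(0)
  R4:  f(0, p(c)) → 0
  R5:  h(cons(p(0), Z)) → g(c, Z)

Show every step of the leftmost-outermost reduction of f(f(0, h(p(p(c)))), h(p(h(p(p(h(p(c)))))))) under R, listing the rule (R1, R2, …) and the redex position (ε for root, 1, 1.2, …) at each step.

0

1. f(f(0, h(p(p(c)))), h(p(h(p(p(h(p(c))))))))  →  f(f(0, p(c)), h(p(h(p(p(h(p(c))))))))   [R1 at 1.2]
2. f(f(0, p(c)), h(p(h(p(p(h(p(c))))))))  →  f(0, h(p(h(p(p(h(p(c))))))))   [R4 at 1]
3. f(0, h(p(h(p(p(h(p(c))))))))  →  f(0, h(p(p(h(p(c))))))   [R1 at 2]
4. f(0, h(p(p(h(p(c))))))  →  f(0, p(h(p(c))))   [R1 at 2]
5. f(0, p(h(p(c))))  →  f(0, p(c))   [R1 at 2.1]
6. f(0, p(c))  →  0   [R4 at ε]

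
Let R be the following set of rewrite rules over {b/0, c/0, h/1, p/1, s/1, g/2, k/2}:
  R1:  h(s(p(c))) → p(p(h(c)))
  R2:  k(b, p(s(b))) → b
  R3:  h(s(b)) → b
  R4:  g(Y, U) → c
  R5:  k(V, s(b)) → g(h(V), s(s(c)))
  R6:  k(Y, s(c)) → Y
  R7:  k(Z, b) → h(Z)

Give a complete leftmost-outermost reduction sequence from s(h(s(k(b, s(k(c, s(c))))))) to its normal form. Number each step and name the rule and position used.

s(b)

1. s(h(s(k(b, s(k(c, s(c)))))))  →  s(h(s(k(b, s(c)))))   [R6 at 1.1.1.2.1]
2. s(h(s(k(b, s(c)))))  →  s(h(s(b)))   [R6 at 1.1.1]
3. s(h(s(b)))  →  s(b)   [R3 at 1]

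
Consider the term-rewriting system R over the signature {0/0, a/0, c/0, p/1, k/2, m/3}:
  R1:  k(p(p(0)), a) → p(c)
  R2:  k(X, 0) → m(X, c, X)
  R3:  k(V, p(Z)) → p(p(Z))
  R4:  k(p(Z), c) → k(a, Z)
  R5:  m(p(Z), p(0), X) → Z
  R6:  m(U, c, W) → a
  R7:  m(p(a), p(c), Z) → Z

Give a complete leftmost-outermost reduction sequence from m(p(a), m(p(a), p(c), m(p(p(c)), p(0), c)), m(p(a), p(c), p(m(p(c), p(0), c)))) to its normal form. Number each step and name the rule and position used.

p(c)

1. m(p(a), m(p(a), p(c), m(p(p(c)), p(0), c)), m(p(a), p(c), p(m(p(c), p(0), c))))  →  m(p(a), m(p(p(c)), p(0), c), m(p(a), p(c), p(m(p(c), p(0), c))))   [R7 at 2]
2. m(p(a), m(p(p(c)), p(0), c), m(p(a), p(c), p(m(p(c), p(0), c))))  →  m(p(a), p(c), m(p(a), p(c), p(m(p(c), p(0), c))))   [R5 at 2]
3. m(p(a), p(c), m(p(a), p(c), p(m(p(c), p(0), c))))  →  m(p(a), p(c), p(m(p(c), p(0), c)))   [R7 at ε]
4. m(p(a), p(c), p(m(p(c), p(0), c)))  →  p(m(p(c), p(0), c))   [R7 at ε]
5. p(m(p(c), p(0), c))  →  p(c)   [R5 at 1]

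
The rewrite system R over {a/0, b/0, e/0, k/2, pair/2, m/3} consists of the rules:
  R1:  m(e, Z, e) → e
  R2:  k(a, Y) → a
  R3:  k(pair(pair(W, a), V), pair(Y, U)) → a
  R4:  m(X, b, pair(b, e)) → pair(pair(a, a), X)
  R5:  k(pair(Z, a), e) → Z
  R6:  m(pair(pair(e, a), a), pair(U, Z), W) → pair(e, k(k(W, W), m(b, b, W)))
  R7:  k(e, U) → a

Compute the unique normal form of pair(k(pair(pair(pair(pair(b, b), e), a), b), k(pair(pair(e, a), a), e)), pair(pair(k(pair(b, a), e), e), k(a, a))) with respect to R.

1. pair(k(pair(pair(pair(pair(b, b), e), a), b), k(pair(pair(e, a), a), e)), pair(pair(k(pair(b, a), e), e), k(a, a)))  →  pair(k(pair(pair(pair(pair(b, b), e), a), b), pair(e, a)), pair(pair(k(pair(b, a), e), e), k(a, a)))   [R5 at 1.2]
2. pair(k(pair(pair(pair(pair(b, b), e), a), b), pair(e, a)), pair(pair(k(pair(b, a), e), e), k(a, a)))  →  pair(a, pair(pair(k(pair(b, a), e), e), k(a, a)))   [R3 at 1]
3. pair(a, pair(pair(k(pair(b, a), e), e), k(a, a)))  →  pair(a, pair(pair(b, e), k(a, a)))   [R5 at 2.1.1]
4. pair(a, pair(pair(b, e), k(a, a)))  →  pair(a, pair(pair(b, e), a))   [R2 at 2.2]

pair(a, pair(pair(b, e), a))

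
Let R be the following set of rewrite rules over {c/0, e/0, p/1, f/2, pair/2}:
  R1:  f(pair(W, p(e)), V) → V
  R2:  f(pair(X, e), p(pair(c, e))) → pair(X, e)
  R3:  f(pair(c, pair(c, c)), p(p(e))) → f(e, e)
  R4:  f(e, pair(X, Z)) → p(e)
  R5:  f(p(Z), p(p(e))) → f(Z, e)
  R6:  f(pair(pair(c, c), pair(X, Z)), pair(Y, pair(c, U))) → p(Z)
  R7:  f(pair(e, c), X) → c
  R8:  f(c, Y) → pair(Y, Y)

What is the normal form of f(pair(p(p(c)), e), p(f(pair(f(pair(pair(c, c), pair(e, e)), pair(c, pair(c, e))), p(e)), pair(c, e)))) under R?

1. f(pair(p(p(c)), e), p(f(pair(f(pair(pair(c, c), pair(e, e)), pair(c, pair(c, e))), p(e)), pair(c, e))))  →  f(pair(p(p(c)), e), p(pair(c, e)))   [R1 at 2.1]
2. f(pair(p(p(c)), e), p(pair(c, e)))  →  pair(p(p(c)), e)   [R2 at ε]

pair(p(p(c)), e)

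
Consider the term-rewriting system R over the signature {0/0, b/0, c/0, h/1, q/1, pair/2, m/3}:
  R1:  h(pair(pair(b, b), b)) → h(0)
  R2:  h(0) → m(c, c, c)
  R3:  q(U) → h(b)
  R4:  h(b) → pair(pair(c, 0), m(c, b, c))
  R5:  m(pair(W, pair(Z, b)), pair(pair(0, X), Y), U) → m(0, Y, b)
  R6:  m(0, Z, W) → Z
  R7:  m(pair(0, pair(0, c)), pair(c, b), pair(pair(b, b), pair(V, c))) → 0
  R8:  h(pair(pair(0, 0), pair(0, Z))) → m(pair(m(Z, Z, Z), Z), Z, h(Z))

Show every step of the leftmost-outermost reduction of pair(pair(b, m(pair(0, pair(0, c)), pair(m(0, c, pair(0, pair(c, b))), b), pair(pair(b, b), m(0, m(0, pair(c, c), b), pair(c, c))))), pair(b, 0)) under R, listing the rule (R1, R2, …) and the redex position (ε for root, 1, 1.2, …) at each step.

1. pair(pair(b, m(pair(0, pair(0, c)), pair(m(0, c, pair(0, pair(c, b))), b), pair(pair(b, b), m(0, m(0, pair(c, c), b), pair(c, c))))), pair(b, 0))  →  pair(pair(b, m(pair(0, pair(0, c)), pair(c, b), pair(pair(b, b), m(0, m(0, pair(c, c), b), pair(c, c))))), pair(b, 0))   [R6 at 1.2.2.1]
2. pair(pair(b, m(pair(0, pair(0, c)), pair(c, b), pair(pair(b, b), m(0, m(0, pair(c, c), b), pair(c, c))))), pair(b, 0))  →  pair(pair(b, m(pair(0, pair(0, c)), pair(c, b), pair(pair(b, b), m(0, pair(c, c), b)))), pair(b, 0))   [R6 at 1.2.3.2]
3. pair(pair(b, m(pair(0, pair(0, c)), pair(c, b), pair(pair(b, b), m(0, pair(c, c), b)))), pair(b, 0))  →  pair(pair(b, m(pair(0, pair(0, c)), pair(c, b), pair(pair(b, b), pair(c, c)))), pair(b, 0))   [R6 at 1.2.3.2]
4. pair(pair(b, m(pair(0, pair(0, c)), pair(c, b), pair(pair(b, b), pair(c, c)))), pair(b, 0))  →  pair(pair(b, 0), pair(b, 0))   [R7 at 1.2]

pair(pair(b, 0), pair(b, 0))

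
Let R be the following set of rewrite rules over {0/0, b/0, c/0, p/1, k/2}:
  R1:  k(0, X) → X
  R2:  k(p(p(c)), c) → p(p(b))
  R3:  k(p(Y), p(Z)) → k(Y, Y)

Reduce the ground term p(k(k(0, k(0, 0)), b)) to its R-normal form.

1. p(k(k(0, k(0, 0)), b))  →  p(k(k(0, 0), b))   [R1 at 1.1]
2. p(k(k(0, 0), b))  →  p(k(0, b))   [R1 at 1.1]
3. p(k(0, b))  →  p(b)   [R1 at 1]

p(b)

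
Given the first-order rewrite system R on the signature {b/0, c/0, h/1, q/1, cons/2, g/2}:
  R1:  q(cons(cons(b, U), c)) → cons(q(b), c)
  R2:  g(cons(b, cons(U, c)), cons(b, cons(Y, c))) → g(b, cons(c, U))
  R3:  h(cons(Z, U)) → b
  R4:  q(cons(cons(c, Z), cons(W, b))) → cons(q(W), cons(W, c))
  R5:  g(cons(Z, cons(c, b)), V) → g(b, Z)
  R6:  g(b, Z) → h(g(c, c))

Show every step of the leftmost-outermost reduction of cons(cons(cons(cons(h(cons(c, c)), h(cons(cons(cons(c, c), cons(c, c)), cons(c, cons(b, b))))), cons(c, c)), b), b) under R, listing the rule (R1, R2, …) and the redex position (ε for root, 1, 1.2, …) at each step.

cons(cons(cons(cons(b, b), cons(c, c)), b), b)

1. cons(cons(cons(cons(h(cons(c, c)), h(cons(cons(cons(c, c), cons(c, c)), cons(c, cons(b, b))))), cons(c, c)), b), b)  →  cons(cons(cons(cons(b, h(cons(cons(cons(c, c), cons(c, c)), cons(c, cons(b, b))))), cons(c, c)), b), b)   [R3 at 1.1.1.1]
2. cons(cons(cons(cons(b, h(cons(cons(cons(c, c), cons(c, c)), cons(c, cons(b, b))))), cons(c, c)), b), b)  →  cons(cons(cons(cons(b, b), cons(c, c)), b), b)   [R3 at 1.1.1.2]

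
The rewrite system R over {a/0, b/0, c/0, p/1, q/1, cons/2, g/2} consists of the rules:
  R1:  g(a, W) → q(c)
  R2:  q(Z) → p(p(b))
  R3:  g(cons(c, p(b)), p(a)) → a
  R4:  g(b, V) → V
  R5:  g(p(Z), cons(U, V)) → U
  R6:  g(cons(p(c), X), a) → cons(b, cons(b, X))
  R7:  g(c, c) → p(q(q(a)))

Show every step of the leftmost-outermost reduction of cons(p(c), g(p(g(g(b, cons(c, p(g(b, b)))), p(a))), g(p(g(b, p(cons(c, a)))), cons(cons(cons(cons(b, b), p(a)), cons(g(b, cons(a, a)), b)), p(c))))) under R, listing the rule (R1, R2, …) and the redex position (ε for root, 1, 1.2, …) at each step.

cons(p(c), cons(cons(b, b), p(a)))

1. cons(p(c), g(p(g(g(b, cons(c, p(g(b, b)))), p(a))), g(p(g(b, p(cons(c, a)))), cons(cons(cons(cons(b, b), p(a)), cons(g(b, cons(a, a)), b)), p(c)))))  →  cons(p(c), g(p(g(cons(c, p(g(b, b))), p(a))), g(p(g(b, p(cons(c, a)))), cons(cons(cons(cons(b, b), p(a)), cons(g(b, cons(a, a)), b)), p(c)))))   [R4 at 2.1.1.1]
2. cons(p(c), g(p(g(cons(c, p(g(b, b))), p(a))), g(p(g(b, p(cons(c, a)))), cons(cons(cons(cons(b, b), p(a)), cons(g(b, cons(a, a)), b)), p(c)))))  →  cons(p(c), g(p(g(cons(c, p(b)), p(a))), g(p(g(b, p(cons(c, a)))), cons(cons(cons(cons(b, b), p(a)), cons(g(b, cons(a, a)), b)), p(c)))))   [R4 at 2.1.1.1.2.1]
3. cons(p(c), g(p(g(cons(c, p(b)), p(a))), g(p(g(b, p(cons(c, a)))), cons(cons(cons(cons(b, b), p(a)), cons(g(b, cons(a, a)), b)), p(c)))))  →  cons(p(c), g(p(a), g(p(g(b, p(cons(c, a)))), cons(cons(cons(cons(b, b), p(a)), cons(g(b, cons(a, a)), b)), p(c)))))   [R3 at 2.1.1]
4. cons(p(c), g(p(a), g(p(g(b, p(cons(c, a)))), cons(cons(cons(cons(b, b), p(a)), cons(g(b, cons(a, a)), b)), p(c)))))  →  cons(p(c), g(p(a), cons(cons(cons(b, b), p(a)), cons(g(b, cons(a, a)), b))))   [R5 at 2.2]
5. cons(p(c), g(p(a), cons(cons(cons(b, b), p(a)), cons(g(b, cons(a, a)), b))))  →  cons(p(c), cons(cons(b, b), p(a)))   [R5 at 2]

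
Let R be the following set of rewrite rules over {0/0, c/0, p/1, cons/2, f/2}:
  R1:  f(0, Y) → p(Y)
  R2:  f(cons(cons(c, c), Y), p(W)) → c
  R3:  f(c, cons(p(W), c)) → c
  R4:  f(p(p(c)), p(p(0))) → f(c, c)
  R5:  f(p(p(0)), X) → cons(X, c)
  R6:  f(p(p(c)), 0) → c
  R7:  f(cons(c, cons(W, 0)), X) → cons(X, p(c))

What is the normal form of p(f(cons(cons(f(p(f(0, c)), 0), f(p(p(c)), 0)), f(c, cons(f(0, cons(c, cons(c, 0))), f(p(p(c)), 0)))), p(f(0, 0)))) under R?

1. p(f(cons(cons(f(p(f(0, c)), 0), f(p(p(c)), 0)), f(c, cons(f(0, cons(c, cons(c, 0))), f(p(p(c)), 0)))), p(f(0, 0))))  →  p(f(cons(cons(f(p(p(c)), 0), f(p(p(c)), 0)), f(c, cons(f(0, cons(c, cons(c, 0))), f(p(p(c)), 0)))), p(f(0, 0))))   [R1 at 1.1.1.1.1.1]
2. p(f(cons(cons(f(p(p(c)), 0), f(p(p(c)), 0)), f(c, cons(f(0, cons(c, cons(c, 0))), f(p(p(c)), 0)))), p(f(0, 0))))  →  p(f(cons(cons(c, f(p(p(c)), 0)), f(c, cons(f(0, cons(c, cons(c, 0))), f(p(p(c)), 0)))), p(f(0, 0))))   [R6 at 1.1.1.1]
3. p(f(cons(cons(c, f(p(p(c)), 0)), f(c, cons(f(0, cons(c, cons(c, 0))), f(p(p(c)), 0)))), p(f(0, 0))))  →  p(f(cons(cons(c, c), f(c, cons(f(0, cons(c, cons(c, 0))), f(p(p(c)), 0)))), p(f(0, 0))))   [R6 at 1.1.1.2]
4. p(f(cons(cons(c, c), f(c, cons(f(0, cons(c, cons(c, 0))), f(p(p(c)), 0)))), p(f(0, 0))))  →  p(c)   [R2 at 1]

p(c)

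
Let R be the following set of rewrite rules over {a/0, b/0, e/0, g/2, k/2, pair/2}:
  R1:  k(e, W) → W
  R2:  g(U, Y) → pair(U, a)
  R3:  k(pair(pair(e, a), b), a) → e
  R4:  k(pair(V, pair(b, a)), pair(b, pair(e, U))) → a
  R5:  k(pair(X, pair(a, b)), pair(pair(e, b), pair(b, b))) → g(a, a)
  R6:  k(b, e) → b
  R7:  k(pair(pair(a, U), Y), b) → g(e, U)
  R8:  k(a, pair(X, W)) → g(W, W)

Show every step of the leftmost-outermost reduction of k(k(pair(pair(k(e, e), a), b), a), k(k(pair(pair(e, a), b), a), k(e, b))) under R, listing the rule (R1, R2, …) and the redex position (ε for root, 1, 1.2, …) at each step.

b

1. k(k(pair(pair(k(e, e), a), b), a), k(k(pair(pair(e, a), b), a), k(e, b)))  →  k(k(pair(pair(e, a), b), a), k(k(pair(pair(e, a), b), a), k(e, b)))   [R1 at 1.1.1.1]
2. k(k(pair(pair(e, a), b), a), k(k(pair(pair(e, a), b), a), k(e, b)))  →  k(e, k(k(pair(pair(e, a), b), a), k(e, b)))   [R3 at 1]
3. k(e, k(k(pair(pair(e, a), b), a), k(e, b)))  →  k(k(pair(pair(e, a), b), a), k(e, b))   [R1 at ε]
4. k(k(pair(pair(e, a), b), a), k(e, b))  →  k(e, k(e, b))   [R3 at 1]
5. k(e, k(e, b))  →  k(e, b)   [R1 at ε]
6. k(e, b)  →  b   [R1 at ε]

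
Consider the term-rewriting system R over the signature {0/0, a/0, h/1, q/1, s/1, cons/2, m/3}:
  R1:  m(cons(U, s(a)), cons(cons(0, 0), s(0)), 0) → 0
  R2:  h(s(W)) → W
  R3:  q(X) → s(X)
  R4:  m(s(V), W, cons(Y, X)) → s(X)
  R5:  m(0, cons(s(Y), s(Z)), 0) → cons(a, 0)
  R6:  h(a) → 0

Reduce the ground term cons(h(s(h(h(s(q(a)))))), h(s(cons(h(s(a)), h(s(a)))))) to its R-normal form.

1. cons(h(s(h(h(s(q(a)))))), h(s(cons(h(s(a)), h(s(a))))))  →  cons(h(h(s(q(a)))), h(s(cons(h(s(a)), h(s(a))))))   [R2 at 1]
2. cons(h(h(s(q(a)))), h(s(cons(h(s(a)), h(s(a))))))  →  cons(h(q(a)), h(s(cons(h(s(a)), h(s(a))))))   [R2 at 1.1]
3. cons(h(q(a)), h(s(cons(h(s(a)), h(s(a))))))  →  cons(h(s(a)), h(s(cons(h(s(a)), h(s(a))))))   [R3 at 1.1]
4. cons(h(s(a)), h(s(cons(h(s(a)), h(s(a))))))  →  cons(a, h(s(cons(h(s(a)), h(s(a))))))   [R2 at 1]
5. cons(a, h(s(cons(h(s(a)), h(s(a))))))  →  cons(a, cons(h(s(a)), h(s(a))))   [R2 at 2]
6. cons(a, cons(h(s(a)), h(s(a))))  →  cons(a, cons(a, h(s(a))))   [R2 at 2.1]
7. cons(a, cons(a, h(s(a))))  →  cons(a, cons(a, a))   [R2 at 2.2]

cons(a, cons(a, a))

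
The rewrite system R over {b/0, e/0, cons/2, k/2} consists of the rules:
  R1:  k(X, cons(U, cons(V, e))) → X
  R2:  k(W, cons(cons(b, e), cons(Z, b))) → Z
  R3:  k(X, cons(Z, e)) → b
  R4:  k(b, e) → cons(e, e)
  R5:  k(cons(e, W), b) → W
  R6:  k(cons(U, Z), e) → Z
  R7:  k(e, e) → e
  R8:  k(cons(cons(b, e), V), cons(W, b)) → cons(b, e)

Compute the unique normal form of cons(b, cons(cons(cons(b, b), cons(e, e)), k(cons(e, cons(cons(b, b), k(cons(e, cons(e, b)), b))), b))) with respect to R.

1. cons(b, cons(cons(cons(b, b), cons(e, e)), k(cons(e, cons(cons(b, b), k(cons(e, cons(e, b)), b))), b)))  →  cons(b, cons(cons(cons(b, b), cons(e, e)), cons(cons(b, b), k(cons(e, cons(e, b)), b))))   [R5 at 2.2]
2. cons(b, cons(cons(cons(b, b), cons(e, e)), cons(cons(b, b), k(cons(e, cons(e, b)), b))))  →  cons(b, cons(cons(cons(b, b), cons(e, e)), cons(cons(b, b), cons(e, b))))   [R5 at 2.2.2]

cons(b, cons(cons(cons(b, b), cons(e, e)), cons(cons(b, b), cons(e, b))))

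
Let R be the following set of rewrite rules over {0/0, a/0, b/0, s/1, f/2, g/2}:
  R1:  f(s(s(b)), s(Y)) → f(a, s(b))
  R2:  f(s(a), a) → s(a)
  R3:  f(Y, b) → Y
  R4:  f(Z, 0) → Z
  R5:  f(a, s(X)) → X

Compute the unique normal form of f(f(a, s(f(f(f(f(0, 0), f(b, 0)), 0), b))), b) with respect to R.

1. f(f(a, s(f(f(f(f(0, 0), f(b, 0)), 0), b))), b)  →  f(a, s(f(f(f(f(0, 0), f(b, 0)), 0), b)))   [R3 at ε]
2. f(a, s(f(f(f(f(0, 0), f(b, 0)), 0), b)))  →  f(f(f(f(0, 0), f(b, 0)), 0), b)   [R5 at ε]
3. f(f(f(f(0, 0), f(b, 0)), 0), b)  →  f(f(f(0, 0), f(b, 0)), 0)   [R3 at ε]
4. f(f(f(0, 0), f(b, 0)), 0)  →  f(f(0, 0), f(b, 0))   [R4 at ε]
5. f(f(0, 0), f(b, 0))  →  f(0, f(b, 0))   [R4 at 1]
6. f(0, f(b, 0))  →  f(0, b)   [R4 at 2]
7. f(0, b)  →  0   [R3 at ε]

0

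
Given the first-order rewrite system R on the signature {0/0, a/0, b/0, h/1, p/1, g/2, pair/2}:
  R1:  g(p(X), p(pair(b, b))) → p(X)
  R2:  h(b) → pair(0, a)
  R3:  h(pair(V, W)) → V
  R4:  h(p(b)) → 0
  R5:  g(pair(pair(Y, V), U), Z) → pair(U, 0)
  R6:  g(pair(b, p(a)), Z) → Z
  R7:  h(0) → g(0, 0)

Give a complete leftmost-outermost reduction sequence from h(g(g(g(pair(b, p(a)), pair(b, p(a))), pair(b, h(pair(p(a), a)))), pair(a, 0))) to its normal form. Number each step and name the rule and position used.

a

1. h(g(g(g(pair(b, p(a)), pair(b, p(a))), pair(b, h(pair(p(a), a)))), pair(a, 0)))  →  h(g(g(pair(b, p(a)), pair(b, h(pair(p(a), a)))), pair(a, 0)))   [R6 at 1.1.1]
2. h(g(g(pair(b, p(a)), pair(b, h(pair(p(a), a)))), pair(a, 0)))  →  h(g(pair(b, h(pair(p(a), a))), pair(a, 0)))   [R6 at 1.1]
3. h(g(pair(b, h(pair(p(a), a))), pair(a, 0)))  →  h(g(pair(b, p(a)), pair(a, 0)))   [R3 at 1.1.2]
4. h(g(pair(b, p(a)), pair(a, 0)))  →  h(pair(a, 0))   [R6 at 1]
5. h(pair(a, 0))  →  a   [R3 at ε]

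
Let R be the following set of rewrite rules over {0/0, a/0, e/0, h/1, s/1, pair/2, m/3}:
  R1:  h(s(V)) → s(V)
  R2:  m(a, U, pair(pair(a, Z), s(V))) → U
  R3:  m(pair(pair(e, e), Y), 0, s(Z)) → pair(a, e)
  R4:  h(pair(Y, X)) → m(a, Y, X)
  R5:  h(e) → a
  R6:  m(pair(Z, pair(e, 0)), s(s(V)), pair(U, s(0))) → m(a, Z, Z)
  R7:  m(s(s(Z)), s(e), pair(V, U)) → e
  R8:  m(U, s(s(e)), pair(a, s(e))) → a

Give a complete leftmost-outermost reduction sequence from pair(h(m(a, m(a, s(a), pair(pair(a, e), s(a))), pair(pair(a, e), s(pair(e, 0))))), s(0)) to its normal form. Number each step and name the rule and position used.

pair(s(a), s(0))

1. pair(h(m(a, m(a, s(a), pair(pair(a, e), s(a))), pair(pair(a, e), s(pair(e, 0))))), s(0))  →  pair(h(m(a, s(a), pair(pair(a, e), s(a)))), s(0))   [R2 at 1.1]
2. pair(h(m(a, s(a), pair(pair(a, e), s(a)))), s(0))  →  pair(h(s(a)), s(0))   [R2 at 1.1]
3. pair(h(s(a)), s(0))  →  pair(s(a), s(0))   [R1 at 1]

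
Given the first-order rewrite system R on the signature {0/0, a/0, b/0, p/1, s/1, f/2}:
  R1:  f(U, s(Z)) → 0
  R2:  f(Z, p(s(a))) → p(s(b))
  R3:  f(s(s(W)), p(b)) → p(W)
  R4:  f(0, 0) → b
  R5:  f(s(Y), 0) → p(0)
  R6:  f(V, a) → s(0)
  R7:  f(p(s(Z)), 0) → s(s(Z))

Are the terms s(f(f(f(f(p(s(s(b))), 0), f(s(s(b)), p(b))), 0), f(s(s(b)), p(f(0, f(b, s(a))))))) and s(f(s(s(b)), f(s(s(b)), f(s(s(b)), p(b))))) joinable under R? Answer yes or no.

Reduce t₁ = s(f(f(f(f(p(s(s(b))), 0), f(s(s(b)), p(b))), 0), f(s(s(b)), p(f(0, f(b, s(a))))))):
1. s(f(f(f(f(p(s(s(b))), 0), f(s(s(b)), p(b))), 0), f(s(s(b)), p(f(0, f(b, s(a)))))))  →  s(f(f(f(s(s(s(b))), f(s(s(b)), p(b))), 0), f(s(s(b)), p(f(0, f(b, s(a)))))))   [R7 at 1.1.1.1]
2. s(f(f(f(s(s(s(b))), f(s(s(b)), p(b))), 0), f(s(s(b)), p(f(0, f(b, s(a)))))))  →  s(f(f(f(s(s(s(b))), p(b)), 0), f(s(s(b)), p(f(0, f(b, s(a)))))))   [R3 at 1.1.1.2]
3. s(f(f(f(s(s(s(b))), p(b)), 0), f(s(s(b)), p(f(0, f(b, s(a)))))))  →  s(f(f(p(s(b)), 0), f(s(s(b)), p(f(0, f(b, s(a)))))))   [R3 at 1.1.1]
4. s(f(f(p(s(b)), 0), f(s(s(b)), p(f(0, f(b, s(a)))))))  →  s(f(s(s(b)), f(s(s(b)), p(f(0, f(b, s(a)))))))   [R7 at 1.1]
5. s(f(s(s(b)), f(s(s(b)), p(f(0, f(b, s(a)))))))  →  s(f(s(s(b)), f(s(s(b)), p(f(0, 0)))))   [R1 at 1.2.2.1.2]
6. s(f(s(s(b)), f(s(s(b)), p(f(0, 0)))))  →  s(f(s(s(b)), f(s(s(b)), p(b))))   [R4 at 1.2.2.1]
7. s(f(s(s(b)), f(s(s(b)), p(b))))  →  s(f(s(s(b)), p(b)))   [R3 at 1.2]
8. s(f(s(s(b)), p(b)))  →  s(p(b))   [R3 at 1]

Reduce t₂ = s(f(s(s(b)), f(s(s(b)), f(s(s(b)), p(b))))):
1. s(f(s(s(b)), f(s(s(b)), f(s(s(b)), p(b)))))  →  s(f(s(s(b)), f(s(s(b)), p(b))))   [R3 at 1.2.2]
2. s(f(s(s(b)), f(s(s(b)), p(b))))  →  s(f(s(s(b)), p(b)))   [R3 at 1.2]
3. s(f(s(s(b)), p(b)))  →  s(p(b))   [R3 at 1]

yes — NF(t₁) = s(p(b)), NF(t₂) = s(p(b))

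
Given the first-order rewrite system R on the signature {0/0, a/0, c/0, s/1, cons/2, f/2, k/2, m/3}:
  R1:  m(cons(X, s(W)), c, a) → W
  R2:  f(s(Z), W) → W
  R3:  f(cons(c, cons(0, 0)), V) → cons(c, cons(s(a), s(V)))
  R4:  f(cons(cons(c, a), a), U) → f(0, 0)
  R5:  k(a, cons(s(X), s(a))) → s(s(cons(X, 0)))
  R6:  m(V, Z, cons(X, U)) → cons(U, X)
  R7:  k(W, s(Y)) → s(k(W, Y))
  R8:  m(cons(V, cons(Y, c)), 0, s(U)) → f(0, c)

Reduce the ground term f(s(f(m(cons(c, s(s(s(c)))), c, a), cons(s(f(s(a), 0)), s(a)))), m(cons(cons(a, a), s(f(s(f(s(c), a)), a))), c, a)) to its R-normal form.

a

1. f(s(f(m(cons(c, s(s(s(c)))), c, a), cons(s(f(s(a), 0)), s(a)))), m(cons(cons(a, a), s(f(s(f(s(c), a)), a))), c, a))  →  m(cons(cons(a, a), s(f(s(f(s(c), a)), a))), c, a)   [R2 at ε]
2. m(cons(cons(a, a), s(f(s(f(s(c), a)), a))), c, a)  →  f(s(f(s(c), a)), a)   [R1 at ε]
3. f(s(f(s(c), a)), a)  →  a   [R2 at ε]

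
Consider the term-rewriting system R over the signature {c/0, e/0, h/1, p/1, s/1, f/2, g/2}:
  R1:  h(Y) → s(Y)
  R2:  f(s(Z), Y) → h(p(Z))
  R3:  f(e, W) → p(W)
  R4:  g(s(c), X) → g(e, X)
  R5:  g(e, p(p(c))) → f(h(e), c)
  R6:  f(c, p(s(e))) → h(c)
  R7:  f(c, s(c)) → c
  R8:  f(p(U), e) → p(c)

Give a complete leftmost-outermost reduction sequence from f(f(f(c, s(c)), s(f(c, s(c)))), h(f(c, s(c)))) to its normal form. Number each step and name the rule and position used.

1. f(f(f(c, s(c)), s(f(c, s(c)))), h(f(c, s(c))))  →  f(f(c, s(f(c, s(c)))), h(f(c, s(c))))   [R7 at 1.1]
2. f(f(c, s(f(c, s(c)))), h(f(c, s(c))))  →  f(f(c, s(c)), h(f(c, s(c))))   [R7 at 1.2.1]
3. f(f(c, s(c)), h(f(c, s(c))))  →  f(c, h(f(c, s(c))))   [R7 at 1]
4. f(c, h(f(c, s(c))))  →  f(c, s(f(c, s(c))))   [R1 at 2]
5. f(c, s(f(c, s(c))))  →  f(c, s(c))   [R7 at 2.1]
6. f(c, s(c))  →  c   [R7 at ε]

c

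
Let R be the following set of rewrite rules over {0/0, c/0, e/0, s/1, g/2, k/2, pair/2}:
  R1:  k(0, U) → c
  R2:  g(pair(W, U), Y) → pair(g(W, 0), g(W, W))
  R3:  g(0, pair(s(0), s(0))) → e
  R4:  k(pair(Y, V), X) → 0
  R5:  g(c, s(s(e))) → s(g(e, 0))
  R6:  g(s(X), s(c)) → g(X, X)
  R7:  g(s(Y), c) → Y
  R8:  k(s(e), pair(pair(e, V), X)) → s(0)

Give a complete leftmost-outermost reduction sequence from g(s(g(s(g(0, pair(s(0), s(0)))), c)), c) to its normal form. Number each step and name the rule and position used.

e

1. g(s(g(s(g(0, pair(s(0), s(0)))), c)), c)  →  g(s(g(0, pair(s(0), s(0)))), c)   [R7 at ε]
2. g(s(g(0, pair(s(0), s(0)))), c)  →  g(0, pair(s(0), s(0)))   [R7 at ε]
3. g(0, pair(s(0), s(0)))  →  e   [R3 at ε]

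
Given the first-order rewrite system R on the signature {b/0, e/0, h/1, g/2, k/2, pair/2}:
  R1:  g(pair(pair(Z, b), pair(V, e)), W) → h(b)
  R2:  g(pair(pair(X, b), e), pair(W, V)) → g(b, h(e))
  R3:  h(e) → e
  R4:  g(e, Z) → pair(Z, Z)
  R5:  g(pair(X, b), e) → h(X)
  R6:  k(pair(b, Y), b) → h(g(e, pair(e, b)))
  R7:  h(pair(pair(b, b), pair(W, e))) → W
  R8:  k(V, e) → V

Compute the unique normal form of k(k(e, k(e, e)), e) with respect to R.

1. k(k(e, k(e, e)), e)  →  k(e, k(e, e))   [R8 at ε]
2. k(e, k(e, e))  →  k(e, e)   [R8 at 2]
3. k(e, e)  →  e   [R8 at ε]

e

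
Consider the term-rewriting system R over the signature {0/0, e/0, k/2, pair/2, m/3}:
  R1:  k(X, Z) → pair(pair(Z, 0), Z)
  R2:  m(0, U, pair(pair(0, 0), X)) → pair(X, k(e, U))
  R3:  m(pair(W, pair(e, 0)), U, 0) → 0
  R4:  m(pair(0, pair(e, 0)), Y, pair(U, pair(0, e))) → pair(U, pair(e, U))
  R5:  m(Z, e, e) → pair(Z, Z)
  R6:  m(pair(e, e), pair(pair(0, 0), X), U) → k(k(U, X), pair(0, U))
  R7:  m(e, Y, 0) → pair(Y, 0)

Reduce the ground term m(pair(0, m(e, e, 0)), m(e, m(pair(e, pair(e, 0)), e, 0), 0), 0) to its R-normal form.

1. m(pair(0, m(e, e, 0)), m(e, m(pair(e, pair(e, 0)), e, 0), 0), 0)  →  m(pair(0, pair(e, 0)), m(e, m(pair(e, pair(e, 0)), e, 0), 0), 0)   [R7 at 1.2]
2. m(pair(0, pair(e, 0)), m(e, m(pair(e, pair(e, 0)), e, 0), 0), 0)  →  0   [R3 at ε]

0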